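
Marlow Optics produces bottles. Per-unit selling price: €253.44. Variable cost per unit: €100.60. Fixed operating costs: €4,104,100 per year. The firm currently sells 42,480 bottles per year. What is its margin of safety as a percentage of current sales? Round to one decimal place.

Each unit contributes €253.44 − €100.60 = €152.84. Break-even units = €4,104,100 ÷ €152.84 = 26,852.26; break-even revenue = 26,852.26 × €253.44 = €6,805,437.74.
Actual sales revenue = 42,480 × €253.44 = €10,766,131.20.
Margin of safety = (€10,766,131.20 − €6,805,437.74) ÷ €10,766,131.20 = 36.8%.

36.8%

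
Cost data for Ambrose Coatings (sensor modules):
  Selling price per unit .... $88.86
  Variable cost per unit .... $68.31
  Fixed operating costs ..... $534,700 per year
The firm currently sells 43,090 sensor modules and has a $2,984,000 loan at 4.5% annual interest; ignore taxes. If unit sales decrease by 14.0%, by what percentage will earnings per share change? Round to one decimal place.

Contribution at this volume is 43,090 × $20.55 = $885,499.50.
Operating income = contribution − fixed costs = $885,499.50 − $534,700 = $350,799.50.
Interest = $134,280.00, so EBIT − I = $216,519.50.
DCL = total CM / (EBIT − I) = $885,499.50 / $216,519.50 = 4.0897.
%ΔEPS = DCL × %ΔSales = 4.0897 × -14.0% = -57.3%.

-57.3%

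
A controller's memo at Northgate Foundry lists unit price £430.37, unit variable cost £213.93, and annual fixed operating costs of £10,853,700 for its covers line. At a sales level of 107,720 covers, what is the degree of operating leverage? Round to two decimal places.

1.87

Contribution at this volume is 107,720 × £216.44 = £23,314,916.80.
Operating income = contribution − fixed costs = £23,314,916.80 − £10,853,700 = £12,461,216.80.
So DOL = total CM / EBIT = £23,314,916.80 / £12,461,216.80 = 1.8710.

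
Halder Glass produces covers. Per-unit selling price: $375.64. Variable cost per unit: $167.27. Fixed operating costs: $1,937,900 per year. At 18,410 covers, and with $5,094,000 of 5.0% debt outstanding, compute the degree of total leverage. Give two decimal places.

2.33

Contribution at this volume is 18,410 × $208.37 = $3,836,091.70.
Subtracting fixed costs: EBIT = $3,836,091.70 − $1,937,900 = $1,898,191.70. Interest = $254,700.00.
DOL = $3,836,091.70 ÷ $1,898,191.70 = 2.0209; DFL = $1,898,191.70 ÷ $1,643,491.70 = 1.1550.
DCL = DOL × DFL = 2.0209 × 1.1550 = 2.3341.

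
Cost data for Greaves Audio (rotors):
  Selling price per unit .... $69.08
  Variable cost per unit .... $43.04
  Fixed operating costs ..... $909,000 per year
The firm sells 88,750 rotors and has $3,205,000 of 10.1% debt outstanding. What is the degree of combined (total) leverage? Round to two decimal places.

At 88,750 units, contribution = 88,750 × $26.04 = $2,311,050.00.
Subtracting fixed costs: EBIT = $2,311,050.00 − $909,000 = $1,402,050.00. Interest = $323,705.00.
DOL = $2,311,050.00 ÷ $1,402,050.00 = 1.6483; DFL = $1,402,050.00 ÷ $1,078,345.00 = 1.3002.
Combined leverage = 1.6483 × 1.3002 = 2.1431.

2.14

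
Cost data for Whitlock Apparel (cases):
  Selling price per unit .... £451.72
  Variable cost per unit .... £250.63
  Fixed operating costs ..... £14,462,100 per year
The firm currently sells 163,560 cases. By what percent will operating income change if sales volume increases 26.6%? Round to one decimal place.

+47.5%

Contribution at this volume is 163,560 × £201.09 = £32,890,280.40.
Subtracting fixed costs: EBIT = £32,890,280.40 − £14,462,100 = £18,428,180.40.
So DOL = total CM / EBIT = £32,890,280.40 / £18,428,180.40 = 1.7848.
%ΔEBIT = DOL × %ΔSales = 1.7848 × +26.6% = +47.5%.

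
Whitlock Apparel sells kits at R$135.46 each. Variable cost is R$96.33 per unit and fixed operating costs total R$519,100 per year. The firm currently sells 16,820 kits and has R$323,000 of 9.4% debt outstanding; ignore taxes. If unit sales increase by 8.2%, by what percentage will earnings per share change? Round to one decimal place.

+49.6%

At 16,820 units, contribution = 16,820 × R$39.13 = R$658,166.60.
Subtracting fixed costs: EBIT = R$658,166.60 − R$519,100 = R$139,066.60.
Interest = R$30,362.00, so EBIT − I = R$108,704.60.
Degree of combined leverage = contribution ÷ (EBIT − I) = R$658,166.60 ÷ R$108,704.60 = 6.0546.
%ΔEPS = DCL × %ΔSales = 6.0546 × +8.2% = +49.6%.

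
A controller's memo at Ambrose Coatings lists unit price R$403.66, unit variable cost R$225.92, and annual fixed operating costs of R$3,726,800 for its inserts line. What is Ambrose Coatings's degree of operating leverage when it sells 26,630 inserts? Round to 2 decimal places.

At 26,630 units, contribution = 26,630 × R$177.74 = R$4,733,216.20.
EBIT = R$4,733,216.20 − R$3,726,800 = R$1,006,416.20.
So DOL = total CM / EBIT = R$4,733,216.20 / R$1,006,416.20 = 4.7030.

4.70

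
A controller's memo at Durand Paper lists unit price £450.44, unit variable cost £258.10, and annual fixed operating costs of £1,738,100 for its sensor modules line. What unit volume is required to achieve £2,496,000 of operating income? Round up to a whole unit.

Each unit contributes £450.44 − £258.10 = £192.34.
Required volume = (fixed costs + target profit) ÷ CM = (£1,738,100 + £2,496,000) ÷ £192.34 = 22,013.62, so 22,014 sensor modules.

22,014 sensor modules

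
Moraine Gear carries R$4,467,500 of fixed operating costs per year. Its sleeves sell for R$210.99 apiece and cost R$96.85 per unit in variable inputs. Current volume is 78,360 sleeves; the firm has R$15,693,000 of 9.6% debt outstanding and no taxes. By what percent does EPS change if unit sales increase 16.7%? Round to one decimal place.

Total contribution margin = 78,360 × R$114.14 = R$8,944,010.40.
Subtracting fixed costs: EBIT = R$8,944,010.40 − R$4,467,500 = R$4,476,510.40.
After interest of R$1,506,528.00, pre-tax earnings = R$2,969,982.40.
Degree of combined leverage = contribution ÷ (EBIT − I) = R$8,944,010.40 ÷ R$2,969,982.40 = 3.0115.
%ΔEPS = DCL × %ΔSales = 3.0115 × +16.7% = +50.3%.

+50.3%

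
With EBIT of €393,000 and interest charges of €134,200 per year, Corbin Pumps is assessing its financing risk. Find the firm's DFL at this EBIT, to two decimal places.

Interest = €134,200.00.
DFL = EBIT ÷ (EBIT − I) = €393,000 ÷ (€393,000 − €134,200.00) = €393,000 ÷ €258,800.00 = 1.5185.

1.52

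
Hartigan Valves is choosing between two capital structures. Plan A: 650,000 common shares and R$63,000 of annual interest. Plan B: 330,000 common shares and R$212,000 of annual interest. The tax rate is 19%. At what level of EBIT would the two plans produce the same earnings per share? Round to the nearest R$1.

R$365,656

At indifference, (EBIT − 63,000)(1 − t)/650,000 = (EBIT − 212,000)(1 − t)/330,000.
Cancelling (1 − t) and cross-multiplying: 330,000·(EBIT − 63,000) = 650,000·(EBIT − 212,000).
EBIT × (650,000 − 330,000) = 212,000 × 650,000 − 63,000 × 330,000 = 117,010,000,000, so EBIT = 117,010,000,000 ÷ 320,000 = 365,656.25.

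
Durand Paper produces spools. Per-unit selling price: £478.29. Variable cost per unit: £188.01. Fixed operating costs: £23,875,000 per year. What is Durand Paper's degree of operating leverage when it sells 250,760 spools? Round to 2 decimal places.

1.49

Total contribution margin = 250,760 × £290.28 = £72,790,612.80.
Subtracting fixed costs: EBIT = £72,790,612.80 − £23,875,000 = £48,915,612.80.
DOL = contribution ÷ EBIT = £72,790,612.80 ÷ £48,915,612.80 = 1.4881.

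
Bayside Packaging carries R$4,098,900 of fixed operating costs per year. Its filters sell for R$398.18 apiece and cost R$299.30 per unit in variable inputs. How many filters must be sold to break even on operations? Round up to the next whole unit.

Contribution margin per unit = R$398.18 − R$299.30 = R$98.88.
Break-even volume = fixed costs ÷ CM per unit = R$4,098,900 ÷ R$98.88 = 41,453.28, so 41,454 filters.

41,454 filters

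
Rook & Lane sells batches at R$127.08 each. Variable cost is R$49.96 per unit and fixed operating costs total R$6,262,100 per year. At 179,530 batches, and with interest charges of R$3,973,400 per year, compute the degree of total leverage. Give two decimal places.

Total contribution margin = 179,530 × R$77.12 = R$13,845,353.60.
EBIT = R$13,845,353.60 − R$6,262,100 = R$7,583,253.60. Interest = R$3,973,400.00.
DOL = R$13,845,353.60 ÷ R$7,583,253.60 = 1.8258; DFL = R$7,583,253.60 ÷ R$3,609,853.60 = 2.1007.
DCL = DOL × DFL = 1.8258 × 2.1007 = 3.8355.

3.84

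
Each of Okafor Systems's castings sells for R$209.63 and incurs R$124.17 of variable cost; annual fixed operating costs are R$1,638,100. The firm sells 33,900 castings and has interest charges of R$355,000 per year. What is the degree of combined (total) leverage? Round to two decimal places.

3.20

At 33,900 units, contribution = 33,900 × R$85.46 = R$2,897,094.00.
Subtracting fixed costs: EBIT = R$2,897,094.00 − R$1,638,100 = R$1,258,994.00. Interest = R$355,000.00, so EBIT − I = R$903,994.00.
Degree of total leverage = total CM / (EBIT − interest) = R$2,897,094.00 / R$903,994.00 = 3.2048.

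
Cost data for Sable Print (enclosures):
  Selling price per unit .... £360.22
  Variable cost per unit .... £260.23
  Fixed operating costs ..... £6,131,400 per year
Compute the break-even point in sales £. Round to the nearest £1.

£22,088,738

Contribution margin per unit = £360.22 − £260.23 = £99.99, a CM ratio of £99.99 ÷ £360.22 = 0.2776.
Break-even sales = FC ÷ CM ratio = £6,131,400 × £360.22 / £99.99 = £22,088,738.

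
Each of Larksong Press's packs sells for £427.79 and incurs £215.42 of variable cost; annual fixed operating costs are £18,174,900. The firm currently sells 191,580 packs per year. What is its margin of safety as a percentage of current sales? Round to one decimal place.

55.3%

Each unit contributes £427.79 − £215.42 = £212.37. Break-even units = £18,174,900 ÷ £212.37 = 85,581.30; break-even revenue = 85,581.30 × £427.79 = £36,610,822.96.
Current sales = 191,580 × £427.79 = £81,956,008.20.
Margin of safety = (£81,956,008.20 − £36,610,822.96) ÷ £81,956,008.20 = 55.3%.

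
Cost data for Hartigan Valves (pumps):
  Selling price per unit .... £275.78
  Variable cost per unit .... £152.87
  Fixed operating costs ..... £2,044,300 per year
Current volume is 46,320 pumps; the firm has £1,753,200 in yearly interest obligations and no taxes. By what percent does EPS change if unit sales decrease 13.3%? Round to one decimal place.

-39.9%

Total contribution margin = 46,320 × £122.91 = £5,693,191.20.
EBIT = £5,693,191.20 − £2,044,300 = £3,648,891.20.
After interest of £1,753,200.00, pre-tax earnings = £1,895,691.20.
DCL = total CM / (EBIT − I) = £5,693,191.20 / £1,895,691.20 = 3.0032.
%ΔEPS = DCL × %ΔSales = 3.0032 × -13.3% = -39.9%.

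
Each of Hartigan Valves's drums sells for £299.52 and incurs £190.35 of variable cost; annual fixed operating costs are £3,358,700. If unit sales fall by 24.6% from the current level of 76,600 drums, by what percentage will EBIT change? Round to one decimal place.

-41.1%

Contribution at this volume is 76,600 × £109.17 = £8,362,422.00.
EBIT = £8,362,422.00 − £3,358,700 = £5,003,722.00.
Degree of operating leverage = £8,362,422.00 / £5,003,722.00 = 1.6712.
So EBIT moves 1.6712 × (-24.6%) = -41.1%.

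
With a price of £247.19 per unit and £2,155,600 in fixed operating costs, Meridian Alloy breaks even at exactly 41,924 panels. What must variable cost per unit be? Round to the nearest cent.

£195.77

At break-even, FC = Q × (P − VC), so P − VC = £2,155,600 ÷ 41,924 = £51.4168.
Hence VC = price − CM = £247.19 − £51.4168 = £195.77.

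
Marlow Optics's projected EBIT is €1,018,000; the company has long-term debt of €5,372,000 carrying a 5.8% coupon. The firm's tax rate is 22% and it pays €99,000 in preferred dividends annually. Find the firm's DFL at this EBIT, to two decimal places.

1.76

Interest = €311,576.00.
Preferred dividends grossed up pre-tax: €99,000 / (1 − 0.22) = €126,923.08.
DFL = EBIT ÷ [EBIT − I − D_p/(1−t)] = €1,018,000 ÷ [€1,018,000 − €311,576.00 − €126,923.08] = €1,018,000 ÷ €579,500.92 = 1.7567.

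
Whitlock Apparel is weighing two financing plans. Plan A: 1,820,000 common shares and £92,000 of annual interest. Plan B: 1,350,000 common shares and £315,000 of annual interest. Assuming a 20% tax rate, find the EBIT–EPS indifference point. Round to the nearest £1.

Set EPS_A = EPS_B: (EBIT − £92,000)(1 − 0.20) ÷ 1,820,000 = (EBIT − £315,000)(1 − 0.20) ÷ 1,350,000.
Cancelling (1 − t) and cross-multiplying: 1,350,000·(EBIT − 92,000) = 1,820,000·(EBIT − 315,000).
EBIT × (1,820,000 − 1,350,000) = 315,000 × 1,820,000 − 92,000 × 1,350,000 = 449,100,000,000, so EBIT = 449,100,000,000 ÷ 470,000 = 955,531.91.

£955,532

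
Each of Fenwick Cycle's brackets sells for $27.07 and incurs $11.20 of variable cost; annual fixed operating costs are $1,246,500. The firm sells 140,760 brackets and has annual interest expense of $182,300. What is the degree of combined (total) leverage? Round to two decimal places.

Contribution at this volume is 140,760 × $15.87 = $2,233,861.20.
Subtracting fixed costs: EBIT = $2,233,861.20 − $1,246,500 = $987,361.20. Interest = $182,300.00, so EBIT − I = $805,061.20.
Degree of total leverage = total CM / (EBIT − interest) = $2,233,861.20 / $805,061.20 = 2.7748.

2.77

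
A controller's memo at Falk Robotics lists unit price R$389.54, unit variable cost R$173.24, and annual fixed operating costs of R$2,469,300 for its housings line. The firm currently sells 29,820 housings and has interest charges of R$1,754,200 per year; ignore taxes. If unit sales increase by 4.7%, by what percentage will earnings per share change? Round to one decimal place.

At 29,820 units, contribution = 29,820 × R$216.30 = R$6,450,066.00.
EBIT = R$6,450,066.00 − R$2,469,300 = R$3,980,766.00.
After interest of R$1,754,200.00, pre-tax earnings = R$2,226,566.00.
DCL = total CM / (EBIT − I) = R$6,450,066.00 / R$2,226,566.00 = 2.8969.
EPS therefore changes by 2.8969 × (+4.7%) = +13.6%.

+13.6%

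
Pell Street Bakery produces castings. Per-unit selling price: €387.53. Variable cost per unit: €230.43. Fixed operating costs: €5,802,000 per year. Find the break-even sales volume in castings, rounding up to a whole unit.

Contribution margin per unit = €387.53 − €230.43 = €157.10.
Units to break even: €5,802,000 ÷ €157.10 = 36,931.89, rounded up to 36,932.

36,932 castings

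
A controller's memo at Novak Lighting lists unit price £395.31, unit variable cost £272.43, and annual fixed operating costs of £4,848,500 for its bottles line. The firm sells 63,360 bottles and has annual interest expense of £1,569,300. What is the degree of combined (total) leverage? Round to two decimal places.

5.69

Total contribution margin = 63,360 × £122.88 = £7,785,676.80.
Operating income = contribution − fixed costs = £7,785,676.80 − £4,848,500 = £2,937,176.80. Interest = £1,569,300.00, so EBIT − I = £1,367,876.80.
DCL = contribution ÷ (EBIT − I) = £7,785,676.80 ÷ £1,367,876.80 = 5.6918.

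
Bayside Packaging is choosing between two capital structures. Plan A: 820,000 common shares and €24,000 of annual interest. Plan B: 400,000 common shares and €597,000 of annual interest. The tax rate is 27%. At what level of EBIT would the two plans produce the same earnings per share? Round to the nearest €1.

€1,142,714

Set EPS_A = EPS_B: (EBIT − €24,000)(1 − 0.27) ÷ 820,000 = (EBIT − €597,000)(1 − 0.27) ÷ 400,000.
The (1 − t) factor cancels: (EBIT − 24,000) × 400,000 = (EBIT − 597,000) × 820,000.
EBIT × (820,000 − 400,000) = 597,000 × 820,000 − 24,000 × 400,000 = 479,940,000,000, so EBIT = 479,940,000,000 ÷ 420,000 = 1,142,714.29.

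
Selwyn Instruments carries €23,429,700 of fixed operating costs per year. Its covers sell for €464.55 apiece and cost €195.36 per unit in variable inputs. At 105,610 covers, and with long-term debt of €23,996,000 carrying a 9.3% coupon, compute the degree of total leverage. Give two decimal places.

Total contribution margin = 105,610 × €269.19 = €28,429,155.90.
EBIT = €28,429,155.90 − €23,429,700 = €4,999,455.90. Interest = €2,231,628.00.
DOL = €28,429,155.90 ÷ €4,999,455.90 = 5.6864; DFL = €4,999,455.90 ÷ €2,767,827.90 = 1.8063.
DCL = DOL × DFL = 5.6864 × 1.8063 = 10.2713.

10.27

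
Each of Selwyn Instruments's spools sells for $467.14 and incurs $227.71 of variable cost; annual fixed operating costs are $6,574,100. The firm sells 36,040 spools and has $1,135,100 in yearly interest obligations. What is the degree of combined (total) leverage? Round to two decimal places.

Total contribution margin = 36,040 × $239.43 = $8,629,057.20.
EBIT = $8,629,057.20 − $6,574,100 = $2,054,957.20. Interest = $1,135,100.00.
DOL = $8,629,057.20 ÷ $2,054,957.20 = 4.1991; DFL = $2,054,957.20 ÷ $919,857.20 = 2.2340.
DCL = DOL × DFL = 4.1991 × 2.2340 = 9.3808.

9.38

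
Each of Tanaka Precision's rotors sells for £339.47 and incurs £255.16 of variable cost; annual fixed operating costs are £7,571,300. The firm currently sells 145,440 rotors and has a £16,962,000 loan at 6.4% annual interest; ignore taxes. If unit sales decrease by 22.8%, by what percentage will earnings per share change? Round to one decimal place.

At 145,440 units, contribution = 145,440 × £84.31 = £12,262,046.40.
EBIT = £12,262,046.40 − £7,571,300 = £4,690,746.40.
Interest = £1,085,568.00, so EBIT − I = £3,605,178.40.
DCL = total CM / (EBIT − I) = £12,262,046.40 / £3,605,178.40 = 3.4012.
EPS therefore changes by 3.4012 × (-22.8%) = -77.5%.

-77.5%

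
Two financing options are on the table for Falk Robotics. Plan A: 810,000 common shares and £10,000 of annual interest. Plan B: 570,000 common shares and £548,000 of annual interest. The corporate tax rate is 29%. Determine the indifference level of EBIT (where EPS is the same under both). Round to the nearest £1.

Set EPS_A = EPS_B: (EBIT − £10,000)(1 − 0.29) ÷ 810,000 = (EBIT − £548,000)(1 − 0.29) ÷ 570,000.
The (1 − t) factor cancels: (EBIT − 10,000) × 570,000 = (EBIT − 548,000) × 810,000.
EBIT × (810,000 − 570,000) = 548,000 × 810,000 − 10,000 × 570,000 = 438,180,000,000, so EBIT = 438,180,000,000 ÷ 240,000 = 1,825,750.00.

£1,825,750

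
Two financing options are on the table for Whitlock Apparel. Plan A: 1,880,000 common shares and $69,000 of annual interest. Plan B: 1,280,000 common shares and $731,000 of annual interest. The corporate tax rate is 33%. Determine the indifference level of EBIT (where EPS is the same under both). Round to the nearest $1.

$2,143,267

At indifference, (EBIT − 69,000)(1 − t)/1,880,000 = (EBIT − 731,000)(1 − t)/1,280,000.
The (1 − t) factor cancels: (EBIT − 69,000) × 1,280,000 = (EBIT − 731,000) × 1,880,000.
Solving, EBIT = (731,000·1,880,000 − 69,000·1,280,000) / (1,880,000 − 1,280,000) = 1,285,960,000,000 / 600,000 = 2,143,266.67.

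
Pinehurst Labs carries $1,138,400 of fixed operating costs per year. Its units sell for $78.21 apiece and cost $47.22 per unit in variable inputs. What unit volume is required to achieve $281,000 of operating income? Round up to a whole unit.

Contribution margin per unit = $78.21 − $47.22 = $30.99.
Units = (FC + target) / CM = ($1,138,400 + $281,000) / $30.99 = 45,801.87, so 45,802 units.

45,802 units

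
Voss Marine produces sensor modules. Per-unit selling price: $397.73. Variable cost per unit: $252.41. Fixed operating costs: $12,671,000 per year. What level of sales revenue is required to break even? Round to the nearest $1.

Contribution margin per unit = $397.73 − $252.41 = $145.32, a CM ratio of $145.32 ÷ $397.73 = 0.3654.
Break-even revenue = fixed costs × price ÷ CM = $12,671,000 × $397.73 ÷ $145.32 = $34,679,582.

$34,679,582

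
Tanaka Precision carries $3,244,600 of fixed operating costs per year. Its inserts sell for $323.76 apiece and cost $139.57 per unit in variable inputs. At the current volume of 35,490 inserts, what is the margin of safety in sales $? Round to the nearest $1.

Unit CM = price − variable cost = $323.76 − $139.57 = $184.19. Break-even units = $3,244,600 ÷ $184.19 = 17,615.51; break-even revenue = 17,615.51 × $323.76 = $5,703,196.13.
Current sales = 35,490 × $323.76 = $11,490,242.40.
Margin of safety = $11,490,242.40 − $5,703,196.13 = $5,787,046.

$5,787,046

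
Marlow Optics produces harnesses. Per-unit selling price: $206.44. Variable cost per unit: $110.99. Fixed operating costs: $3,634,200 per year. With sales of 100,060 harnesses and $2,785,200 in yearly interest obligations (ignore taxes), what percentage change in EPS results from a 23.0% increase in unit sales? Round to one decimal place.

At 100,060 units, contribution = 100,060 × $95.45 = $9,550,727.00.
EBIT = $9,550,727.00 − $3,634,200 = $5,916,527.00.
Interest = $2,785,200.00, so EBIT − I = $3,131,327.00.
DCL = total CM / (EBIT − I) = $9,550,727.00 / $3,131,327.00 = 3.0501.
EPS therefore changes by 3.0501 × (+23.0%) = +70.2%.

+70.2%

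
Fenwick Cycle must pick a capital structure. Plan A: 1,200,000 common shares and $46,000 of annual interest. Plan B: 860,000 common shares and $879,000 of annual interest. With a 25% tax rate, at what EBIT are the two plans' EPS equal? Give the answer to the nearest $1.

At indifference, (EBIT − 46,000)(1 − t)/1,200,000 = (EBIT − 879,000)(1 − t)/860,000.
Cancelling (1 − t) and cross-multiplying: 860,000·(EBIT − 46,000) = 1,200,000·(EBIT − 879,000).
EBIT × (1,200,000 − 860,000) = 879,000 × 1,200,000 − 46,000 × 860,000 = 1,015,240,000,000, so EBIT = 1,015,240,000,000 ÷ 340,000 = 2,986,000.00.

$2,986,000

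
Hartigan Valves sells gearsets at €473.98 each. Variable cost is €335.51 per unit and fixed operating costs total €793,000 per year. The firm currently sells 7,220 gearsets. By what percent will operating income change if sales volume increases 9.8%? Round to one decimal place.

+47.4%

Total contribution margin = 7,220 × €138.47 = €999,753.40.
Subtracting fixed costs: EBIT = €999,753.40 − €793,000 = €206,753.40.
Degree of operating leverage = €999,753.40 / €206,753.40 = 4.8355.
Operating income changes by 4.8355 × +9.8% = +47.4%.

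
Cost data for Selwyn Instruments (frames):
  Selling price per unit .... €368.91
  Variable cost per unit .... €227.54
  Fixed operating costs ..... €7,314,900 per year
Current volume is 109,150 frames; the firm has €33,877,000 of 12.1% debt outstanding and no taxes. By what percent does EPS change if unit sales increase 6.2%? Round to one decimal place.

+23.8%

Contribution at this volume is 109,150 × €141.37 = €15,430,535.50.
EBIT = €15,430,535.50 − €7,314,900 = €8,115,635.50.
Interest = €4,099,117.00, so EBIT − I = €4,016,518.50.
DCL = total CM / (EBIT − I) = €15,430,535.50 / €4,016,518.50 = 3.8418.
EPS therefore changes by 3.8418 × (+6.2%) = +23.8%.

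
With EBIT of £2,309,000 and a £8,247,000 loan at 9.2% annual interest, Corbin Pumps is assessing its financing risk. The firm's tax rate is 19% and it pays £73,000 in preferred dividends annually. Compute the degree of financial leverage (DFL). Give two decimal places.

Interest = £758,724.00.
Preferred dividends grossed up pre-tax: £73,000 / (1 − 0.19) = £90,123.46.
DFL = EBIT ÷ [EBIT − I − D_p/(1−t)] = £2,309,000 ÷ [£2,309,000 − £758,724.00 − £90,123.46] = £2,309,000 ÷ £1,460,152.54 = 1.5813.

1.58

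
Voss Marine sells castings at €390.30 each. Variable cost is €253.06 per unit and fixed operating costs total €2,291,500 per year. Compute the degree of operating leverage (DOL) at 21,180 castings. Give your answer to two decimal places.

Contribution at this volume is 21,180 × €137.24 = €2,906,743.20.
Subtracting fixed costs: EBIT = €2,906,743.20 − €2,291,500 = €615,243.20.
So DOL = total CM / EBIT = €2,906,743.20 / €615,243.20 = 4.7245.

4.72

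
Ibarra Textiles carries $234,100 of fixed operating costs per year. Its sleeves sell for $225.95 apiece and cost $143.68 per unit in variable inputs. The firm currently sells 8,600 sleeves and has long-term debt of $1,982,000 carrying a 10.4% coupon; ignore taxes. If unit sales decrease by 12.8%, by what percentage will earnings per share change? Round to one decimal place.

-33.9%

At 8,600 units, contribution = 8,600 × $82.27 = $707,522.00.
EBIT = $707,522.00 − $234,100 = $473,422.00.
After interest of $206,128.00, pre-tax earnings = $267,294.00.
DCL = total CM / (EBIT − I) = $707,522.00 / $267,294.00 = 2.6470.
%ΔEPS = DCL × %ΔSales = 2.6470 × -12.8% = -33.9%.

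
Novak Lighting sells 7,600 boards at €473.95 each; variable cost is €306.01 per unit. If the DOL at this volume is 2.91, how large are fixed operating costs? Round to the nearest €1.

Total contribution margin = 7,600 × €167.94 = €1,276,344.00.
Since DOL = CM ÷ EBIT, EBIT = €1,276,344.00 ÷ 2.91 = €438,606.19.
And FC = contribution − EBIT = €1,276,344.00 − €438,606.19 = €837,738.

€837,738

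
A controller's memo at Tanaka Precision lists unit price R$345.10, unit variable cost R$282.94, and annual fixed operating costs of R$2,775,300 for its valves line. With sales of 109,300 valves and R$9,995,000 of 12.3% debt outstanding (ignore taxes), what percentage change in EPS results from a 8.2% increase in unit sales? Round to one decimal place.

+20.0%

Total contribution margin = 109,300 × R$62.16 = R$6,794,088.00.
EBIT = R$6,794,088.00 − R$2,775,300 = R$4,018,788.00.
Interest = R$1,229,385.00, so EBIT − I = R$2,789,403.00.
DCL = total CM / (EBIT − I) = R$6,794,088.00 / R$2,789,403.00 = 2.4357.
EPS therefore changes by 2.4357 × (+8.2%) = +20.0%.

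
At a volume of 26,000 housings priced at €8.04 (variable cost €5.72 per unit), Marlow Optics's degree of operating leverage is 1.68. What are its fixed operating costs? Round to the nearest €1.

€24,415

Total contribution margin = 26,000 × €2.32 = €60,320.00.
DOL = contribution / EBIT, so EBIT = €60,320.00 / 1.68 = €35,904.76.
Fixed costs = CM − EBIT = €60,320.00 − €35,904.76 = €24,415.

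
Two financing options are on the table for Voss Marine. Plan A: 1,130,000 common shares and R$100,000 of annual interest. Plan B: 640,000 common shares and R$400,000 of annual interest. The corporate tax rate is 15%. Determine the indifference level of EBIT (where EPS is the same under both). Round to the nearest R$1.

R$791,837

At indifference, (EBIT − 100,000)(1 − t)/1,130,000 = (EBIT − 400,000)(1 − t)/640,000.
The (1 − t) factor cancels: (EBIT − 100,000) × 640,000 = (EBIT − 400,000) × 1,130,000.
EBIT × (1,130,000 − 640,000) = 400,000 × 1,130,000 − 100,000 × 640,000 = 388,000,000,000, so EBIT = 388,000,000,000 ÷ 490,000 = 791,836.73.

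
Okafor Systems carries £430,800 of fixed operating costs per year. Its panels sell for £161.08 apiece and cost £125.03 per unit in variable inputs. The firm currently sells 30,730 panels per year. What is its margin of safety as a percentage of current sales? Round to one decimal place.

61.1%

Contribution margin per unit = £161.08 − £125.03 = £36.05. Break-even units = £430,800 ÷ £36.05 = 11,950.07; break-even revenue = 11,950.07 × £161.08 = £1,924,917.17.
Current sales = 30,730 × £161.08 = £4,949,988.40.
Margin of safety = (£4,949,988.40 − £1,924,917.17) ÷ £4,949,988.40 = 61.1%.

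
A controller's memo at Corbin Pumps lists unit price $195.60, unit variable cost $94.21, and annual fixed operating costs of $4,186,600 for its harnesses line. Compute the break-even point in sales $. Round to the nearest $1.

Contribution margin per unit = $195.60 − $94.21 = $101.39, a CM ratio of $101.39 ÷ $195.60 = 0.5184.
Break-even sales = FC ÷ CM ratio = $4,186,600 × $195.60 / $101.39 = $8,076,723.

$8,076,723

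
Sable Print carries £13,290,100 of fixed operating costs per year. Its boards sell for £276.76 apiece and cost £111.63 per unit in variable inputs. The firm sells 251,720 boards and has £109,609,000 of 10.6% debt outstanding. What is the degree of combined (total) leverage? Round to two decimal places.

Total contribution margin = 251,720 × £165.13 = £41,566,523.60.
Subtracting fixed costs: EBIT = £41,566,523.60 − £13,290,100 = £28,276,423.60. Interest = £11,618,554.00.
DOL = £41,566,523.60 ÷ £28,276,423.60 = 1.4700; DFL = £28,276,423.60 ÷ £16,657,869.60 = 1.6975.
Combined leverage = 1.4700 × 1.6975 = 2.4953.

2.50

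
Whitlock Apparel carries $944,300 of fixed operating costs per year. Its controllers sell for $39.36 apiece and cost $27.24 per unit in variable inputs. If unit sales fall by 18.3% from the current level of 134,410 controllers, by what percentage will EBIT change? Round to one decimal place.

At 134,410 units, contribution = 134,410 × $12.12 = $1,629,049.20.
EBIT = $1,629,049.20 − $944,300 = $684,749.20.
DOL = contribution ÷ EBIT = $1,629,049.20 ÷ $684,749.20 = 2.3790.
%ΔEBIT = DOL × %ΔSales = 2.3790 × -18.3% = -43.5%.

-43.5%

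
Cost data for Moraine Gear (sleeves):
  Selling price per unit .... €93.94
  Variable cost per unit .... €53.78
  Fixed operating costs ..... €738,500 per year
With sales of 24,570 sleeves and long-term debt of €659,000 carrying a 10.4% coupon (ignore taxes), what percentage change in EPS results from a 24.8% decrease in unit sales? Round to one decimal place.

At 24,570 units, contribution = 24,570 × €40.16 = €986,731.20.
EBIT = €986,731.20 − €738,500 = €248,231.20.
Interest = €68,536.00, so EBIT − I = €179,695.20.
DCL = total CM / (EBIT − I) = €986,731.20 / €179,695.20 = 5.4911.
%ΔEPS = DCL × %ΔSales = 5.4911 × -24.8% = -136.2%.

-136.2%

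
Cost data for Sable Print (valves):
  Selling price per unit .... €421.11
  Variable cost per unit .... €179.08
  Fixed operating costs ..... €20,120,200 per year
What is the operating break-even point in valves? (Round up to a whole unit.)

Unit CM = price − variable cost = €421.11 − €179.08 = €242.03.
Break-even volume = fixed costs ÷ CM per unit = €20,120,200 ÷ €242.03 = 83,131.02, so 83,132 valves.

83,132 valves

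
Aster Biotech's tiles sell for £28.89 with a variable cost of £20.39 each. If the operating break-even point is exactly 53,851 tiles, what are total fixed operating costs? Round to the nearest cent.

Each unit contributes £28.89 − £20.39 = £8.50.
Since BE = FC / CM, FC = 53,851 × £8.50 = £457,733.50.

£457,733.50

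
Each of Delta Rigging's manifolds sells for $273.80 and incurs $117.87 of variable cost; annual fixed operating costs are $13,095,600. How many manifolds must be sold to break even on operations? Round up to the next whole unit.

83,984 manifolds

Unit CM = price − variable cost = $273.80 − $117.87 = $155.93.
Units to break even: $13,095,600 ÷ $155.93 = 83,983.84, rounded up to 83,984.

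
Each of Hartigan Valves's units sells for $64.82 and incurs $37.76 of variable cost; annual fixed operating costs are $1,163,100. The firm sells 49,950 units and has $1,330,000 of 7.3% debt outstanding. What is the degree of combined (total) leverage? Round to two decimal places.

14.78

Contribution at this volume is 49,950 × $27.06 = $1,351,647.00.
Operating income = contribution − fixed costs = $1,351,647.00 − $1,163,100 = $188,547.00. Interest = $97,090.00.
DOL = $1,351,647.00 ÷ $188,547.00 = 7.1688; DFL = $188,547.00 ÷ $91,457.00 = 2.0616.
Combined leverage = 7.1688 × 2.0616 = 14.7792.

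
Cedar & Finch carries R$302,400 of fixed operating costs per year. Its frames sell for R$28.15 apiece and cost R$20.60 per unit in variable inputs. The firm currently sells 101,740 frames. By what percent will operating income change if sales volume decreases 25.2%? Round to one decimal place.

Total contribution margin = 101,740 × R$7.55 = R$768,137.00.
Subtracting fixed costs: EBIT = R$768,137.00 − R$302,400 = R$465,737.00.
DOL = contribution ÷ EBIT = R$768,137.00 ÷ R$465,737.00 = 1.6493.
%ΔEBIT = DOL × %ΔSales = 1.6493 × -25.2% = -41.6%.

-41.6%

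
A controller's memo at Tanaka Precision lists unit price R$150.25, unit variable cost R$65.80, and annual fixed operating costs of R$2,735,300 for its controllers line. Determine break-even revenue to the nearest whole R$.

R$4,866,534

CM per unit = R$150.25 − R$65.80 = R$84.45; CM ratio = R$84.45 / R$150.25 = 0.5621.
Break-even sales = FC ÷ CM ratio = R$2,735,300 × R$150.25 / R$84.45 = R$4,866,534.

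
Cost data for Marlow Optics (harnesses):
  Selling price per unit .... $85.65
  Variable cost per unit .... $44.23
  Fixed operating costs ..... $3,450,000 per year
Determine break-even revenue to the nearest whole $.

CM per unit = $85.65 − $44.23 = $41.42; CM ratio = $41.42 / $85.65 = 0.4836.
Break-even revenue = fixed costs × price ÷ CM = $3,450,000 × $85.65 ÷ $41.42 = $7,134,054.

$7,134,054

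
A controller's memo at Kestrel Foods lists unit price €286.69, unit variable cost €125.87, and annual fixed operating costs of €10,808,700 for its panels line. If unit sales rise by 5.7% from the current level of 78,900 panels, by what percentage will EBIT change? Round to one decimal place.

+38.5%

Total contribution margin = 78,900 × €160.82 = €12,688,698.00.
EBIT = €12,688,698.00 − €10,808,700 = €1,879,998.00.
Degree of operating leverage = €12,688,698.00 / €1,879,998.00 = 6.7493.
%ΔEBIT = DOL × %ΔSales = 6.7493 × +5.7% = +38.5%.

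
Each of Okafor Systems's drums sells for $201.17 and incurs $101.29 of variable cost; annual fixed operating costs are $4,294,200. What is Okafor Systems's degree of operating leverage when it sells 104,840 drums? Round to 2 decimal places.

Contribution at this volume is 104,840 × $99.88 = $10,471,419.20.
EBIT = $10,471,419.20 − $4,294,200 = $6,177,219.20.
Degree of operating leverage = $10,471,419.20 / $6,177,219.20 = 1.6952.

1.70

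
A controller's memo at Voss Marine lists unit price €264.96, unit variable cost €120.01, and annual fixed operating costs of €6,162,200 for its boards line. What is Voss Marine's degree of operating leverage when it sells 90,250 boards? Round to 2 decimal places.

Contribution at this volume is 90,250 × €144.95 = €13,081,737.50.
Operating income = contribution − fixed costs = €13,081,737.50 − €6,162,200 = €6,919,537.50.
So DOL = total CM / EBIT = €13,081,737.50 / €6,919,537.50 = 1.8906.

1.89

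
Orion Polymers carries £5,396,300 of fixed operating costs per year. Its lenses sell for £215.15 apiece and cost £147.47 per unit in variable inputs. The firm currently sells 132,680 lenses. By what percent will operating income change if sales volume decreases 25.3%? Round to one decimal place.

-63.4%

At 132,680 units, contribution = 132,680 × £67.68 = £8,979,782.40.
EBIT = £8,979,782.40 − £5,396,300 = £3,583,482.40.
So DOL = total CM / EBIT = £8,979,782.40 / £3,583,482.40 = 2.5059.
Operating income changes by 2.5059 × -25.3% = -63.4%.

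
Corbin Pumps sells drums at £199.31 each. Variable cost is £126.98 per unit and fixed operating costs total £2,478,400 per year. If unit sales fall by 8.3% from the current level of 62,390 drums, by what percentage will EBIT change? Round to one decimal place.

-18.4%

Total contribution margin = 62,390 × £72.33 = £4,512,668.70.
EBIT = £4,512,668.70 − £2,478,400 = £2,034,268.70.
Degree of operating leverage = £4,512,668.70 / £2,034,268.70 = 2.2183.
%ΔEBIT = DOL × %ΔSales = 2.2183 × -8.3% = -18.4%.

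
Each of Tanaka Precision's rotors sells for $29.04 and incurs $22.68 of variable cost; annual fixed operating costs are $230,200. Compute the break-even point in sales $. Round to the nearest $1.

Contribution margin per unit = $29.04 − $22.68 = $6.36, a CM ratio of $6.36 ÷ $29.04 = 0.2190.
Break-even sales = FC ÷ CM ratio = $230,200 × $29.04 / $6.36 = $1,051,102.

$1,051,102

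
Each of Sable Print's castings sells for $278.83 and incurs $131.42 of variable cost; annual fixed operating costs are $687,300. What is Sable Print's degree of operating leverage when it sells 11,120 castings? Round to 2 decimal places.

1.72

Contribution at this volume is 11,120 × $147.41 = $1,639,199.20.
Operating income = contribution − fixed costs = $1,639,199.20 − $687,300 = $951,899.20.
So DOL = total CM / EBIT = $1,639,199.20 / $951,899.20 = 1.7220.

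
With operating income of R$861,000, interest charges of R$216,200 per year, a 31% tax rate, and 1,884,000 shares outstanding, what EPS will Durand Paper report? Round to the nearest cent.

Pre-tax income = R$861,000 − R$216,200.00 = R$644,800.00.
After tax at 31%: net income = R$644,800.00 × 0.69 = R$444,912.00.
Per share: R$444,912.00 / 1,884,000 shares = R$0.24.

R$0.24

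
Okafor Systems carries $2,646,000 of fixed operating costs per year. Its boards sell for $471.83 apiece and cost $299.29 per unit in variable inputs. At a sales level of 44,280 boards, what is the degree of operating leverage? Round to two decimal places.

At 44,280 units, contribution = 44,280 × $172.54 = $7,640,071.20.
Operating income = contribution − fixed costs = $7,640,071.20 − $2,646,000 = $4,994,071.20.
So DOL = total CM / EBIT = $7,640,071.20 / $4,994,071.20 = 1.5298.

1.53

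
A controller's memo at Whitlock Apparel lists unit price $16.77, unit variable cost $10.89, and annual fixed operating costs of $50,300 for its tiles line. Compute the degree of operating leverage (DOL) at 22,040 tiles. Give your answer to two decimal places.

At 22,040 units, contribution = 22,040 × $5.88 = $129,595.20.
Subtracting fixed costs: EBIT = $129,595.20 − $50,300 = $79,295.20.
DOL = contribution ÷ EBIT = $129,595.20 ÷ $79,295.20 = 1.6343.

1.63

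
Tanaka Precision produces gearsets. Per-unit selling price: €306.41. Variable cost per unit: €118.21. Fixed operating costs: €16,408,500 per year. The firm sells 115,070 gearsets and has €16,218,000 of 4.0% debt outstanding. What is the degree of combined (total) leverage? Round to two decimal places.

Total contribution margin = 115,070 × €188.20 = €21,656,174.00.
Operating income = contribution − fixed costs = €21,656,174.00 − €16,408,500 = €5,247,674.00. Interest = €648,720.00.
DOL = €21,656,174.00 ÷ €5,247,674.00 = 4.1268; DFL = €5,247,674.00 ÷ €4,598,954.00 = 1.1411.
Combined leverage = 4.1268 × 1.1411 = 4.7091.

4.71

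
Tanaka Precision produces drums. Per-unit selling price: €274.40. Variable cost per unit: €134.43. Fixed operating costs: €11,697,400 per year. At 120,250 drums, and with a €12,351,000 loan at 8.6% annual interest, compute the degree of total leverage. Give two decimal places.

4.13

Contribution at this volume is 120,250 × €139.97 = €16,831,392.50.
EBIT = €16,831,392.50 − €11,697,400 = €5,133,992.50. Interest = €1,062,186.00, so EBIT − I = €4,071,806.50.
Degree of total leverage = total CM / (EBIT − interest) = €16,831,392.50 / €4,071,806.50 = 4.1336.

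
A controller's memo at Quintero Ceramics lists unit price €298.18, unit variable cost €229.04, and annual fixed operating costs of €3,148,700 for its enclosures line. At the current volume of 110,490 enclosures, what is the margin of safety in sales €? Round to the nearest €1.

€19,366,513

Each unit contributes €298.18 − €229.04 = €69.14. Break-even units = €3,148,700 ÷ €69.14 = 45,540.93; break-even revenue = 45,540.93 × €298.18 = €13,579,394.94.
Current sales = 110,490 × €298.18 = €32,945,908.20.
Margin of safety = €32,945,908.20 − €13,579,394.94 = €19,366,513.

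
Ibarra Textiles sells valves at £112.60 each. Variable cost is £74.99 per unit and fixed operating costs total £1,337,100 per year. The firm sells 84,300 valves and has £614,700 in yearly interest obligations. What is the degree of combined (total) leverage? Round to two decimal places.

At 84,300 units, contribution = 84,300 × £37.61 = £3,170,523.00.
Subtracting fixed costs: EBIT = £3,170,523.00 − £1,337,100 = £1,833,423.00. Interest = £614,700.00.
DOL = £3,170,523.00 ÷ £1,833,423.00 = 1.7293; DFL = £1,833,423.00 ÷ £1,218,723.00 = 1.5044.
Combined leverage = 1.7293 × 1.5044 = 2.6016.

2.60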